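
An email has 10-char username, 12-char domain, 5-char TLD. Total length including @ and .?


An email address has format: username@domain.tld
Username length: 10
'@' character: 1
Domain length: 12
'.' character: 1
TLD length: 5
Total = 10 + 1 + 12 + 1 + 5 = 29

29


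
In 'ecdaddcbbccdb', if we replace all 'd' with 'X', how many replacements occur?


re.sub('d', 'X', text) replaces every occurrence of 'd' with 'X'.
Text: 'ecdaddcbbccdb'
Scanning for 'd':
  pos 2: 'd' -> replacement #1
  pos 4: 'd' -> replacement #2
  pos 5: 'd' -> replacement #3
  pos 11: 'd' -> replacement #4
Total replacements: 4

4


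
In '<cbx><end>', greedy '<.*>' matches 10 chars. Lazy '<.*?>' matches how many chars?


Greedy '<.*>' tries to match as MUCH as possible.
Lazy '<.*?>' tries to match as LITTLE as possible.

String: '<cbx><end>'
Greedy '<.*>' starts at first '<' and extends to the LAST '>': '<cbx><end>' (10 chars)
Lazy '<.*?>' starts at first '<' and stops at the FIRST '>': '<cbx>' (5 chars)

5


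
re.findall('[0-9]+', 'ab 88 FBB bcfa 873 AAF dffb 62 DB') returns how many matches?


Pattern '[0-9]+' finds one or more digits.
Text: 'ab 88 FBB bcfa 873 AAF dffb 62 DB'
Scanning for matches:
  Match 1: '88'
  Match 2: '873'
  Match 3: '62'
Total matches: 3

3


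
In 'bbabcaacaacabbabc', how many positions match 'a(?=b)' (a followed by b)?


Lookahead 'a(?=b)' matches 'a' only when followed by 'b'.
String: 'bbabcaacaacabbabc'
Checking each position where char is 'a':
  pos 2: 'a' -> MATCH (next='b')
  pos 5: 'a' -> no (next='a')
  pos 6: 'a' -> no (next='c')
  pos 8: 'a' -> no (next='a')
  pos 9: 'a' -> no (next='c')
  pos 11: 'a' -> MATCH (next='b')
  pos 14: 'a' -> MATCH (next='b')
Matching positions: [2, 11, 14]
Count: 3

3


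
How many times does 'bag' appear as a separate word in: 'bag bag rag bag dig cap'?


Scanning each word for exact match 'bag':
  Word 1: 'bag' -> MATCH
  Word 2: 'bag' -> MATCH
  Word 3: 'rag' -> no
  Word 4: 'bag' -> MATCH
  Word 5: 'dig' -> no
  Word 6: 'cap' -> no
Total matches: 3

3


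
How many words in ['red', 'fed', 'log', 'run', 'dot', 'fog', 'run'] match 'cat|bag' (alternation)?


Alternation 'cat|bag' matches either 'cat' or 'bag'.
Checking each word:
  'red' -> no
  'fed' -> no
  'log' -> no
  'run' -> no
  'dot' -> no
  'fog' -> no
  'run' -> no
Matches: []
Count: 0

0


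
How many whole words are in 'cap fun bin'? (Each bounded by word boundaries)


Word boundaries (\b) mark the start/end of each word.
Text: 'cap fun bin'
Splitting by whitespace:
  Word 1: 'cap'
  Word 2: 'fun'
  Word 3: 'bin'
Total whole words: 3

3


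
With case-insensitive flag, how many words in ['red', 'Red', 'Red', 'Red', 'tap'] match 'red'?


Case-insensitive matching: compare each word's lowercase form to 'red'.
  'red' -> lower='red' -> MATCH
  'Red' -> lower='red' -> MATCH
  'Red' -> lower='red' -> MATCH
  'Red' -> lower='red' -> MATCH
  'tap' -> lower='tap' -> no
Matches: ['red', 'Red', 'Red', 'Red']
Count: 4

4


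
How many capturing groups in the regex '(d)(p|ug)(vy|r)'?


To count capturing groups, count each '(' that starts a group.
Pattern: '(d)(p|ug)(vy|r)'
Walking through the pattern:
  Position 0: '(' -> group #1
  Position 3: '(' -> group #2
  Position 9: '(' -> group #3
Total capturing groups: 3

3


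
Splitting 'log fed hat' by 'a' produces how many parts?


Splitting by 'a' breaks the string at each occurrence of the separator.
Text: 'log fed hat'
Parts after split:
  Part 1: 'log fed h'
  Part 2: 't'
Total parts: 2

2


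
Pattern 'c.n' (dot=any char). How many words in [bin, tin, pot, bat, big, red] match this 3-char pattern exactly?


Pattern 'c.n' means: starts with 'c', any single char, ends with 'n'.
Checking each word (must be exactly 3 chars):
  'bin' (len=3): no
  'tin' (len=3): no
  'pot' (len=3): no
  'bat' (len=3): no
  'big' (len=3): no
  'red' (len=3): no
Matching words: []
Total: 0

0


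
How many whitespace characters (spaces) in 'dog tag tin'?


\s matches whitespace characters (spaces, tabs, etc.).
Text: 'dog tag tin'
This text has 3 words separated by spaces.
Number of spaces = number of words - 1 = 3 - 1 = 2

2


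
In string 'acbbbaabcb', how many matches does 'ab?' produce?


Pattern 'ab?' matches 'a' optionally followed by 'b'.
String: 'acbbbaabcb'
Scanning left to right for 'a' then checking next char:
  Match 1: 'a' (a not followed by b)
  Match 2: 'a' (a not followed by b)
  Match 3: 'ab' (a followed by b)
Total matches: 3

3


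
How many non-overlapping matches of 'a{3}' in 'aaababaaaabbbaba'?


Pattern 'a{3}' matches exactly 3 consecutive a's (greedy, non-overlapping).
String: 'aaababaaaabbbaba'
Scanning for runs of a's:
  Run at pos 0: 'aaa' (length 3) -> 1 match(es)
  Run at pos 4: 'a' (length 1) -> 0 match(es)
  Run at pos 6: 'aaaa' (length 4) -> 1 match(es)
  Run at pos 13: 'a' (length 1) -> 0 match(es)
  Run at pos 15: 'a' (length 1) -> 0 match(es)
Matches found: ['aaa', 'aaa']
Total: 2

2


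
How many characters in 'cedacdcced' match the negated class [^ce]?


Negated class [^ce] matches any char NOT in {c, e}
Scanning 'cedacdcced':
  pos 0: 'c' -> no (excluded)
  pos 1: 'e' -> no (excluded)
  pos 2: 'd' -> MATCH
  pos 3: 'a' -> MATCH
  pos 4: 'c' -> no (excluded)
  pos 5: 'd' -> MATCH
  pos 6: 'c' -> no (excluded)
  pos 7: 'c' -> no (excluded)
  pos 8: 'e' -> no (excluded)
  pos 9: 'd' -> MATCH
Total matches: 4

4


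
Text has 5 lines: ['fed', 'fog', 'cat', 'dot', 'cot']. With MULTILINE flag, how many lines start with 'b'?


With MULTILINE flag, ^ matches the start of each line.
Lines: ['fed', 'fog', 'cat', 'dot', 'cot']
Checking which lines start with 'b':
  Line 1: 'fed' -> no
  Line 2: 'fog' -> no
  Line 3: 'cat' -> no
  Line 4: 'dot' -> no
  Line 5: 'cot' -> no
Matching lines: []
Count: 0

0


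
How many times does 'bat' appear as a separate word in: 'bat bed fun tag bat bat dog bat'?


Scanning each word for exact match 'bat':
  Word 1: 'bat' -> MATCH
  Word 2: 'bed' -> no
  Word 3: 'fun' -> no
  Word 4: 'tag' -> no
  Word 5: 'bat' -> MATCH
  Word 6: 'bat' -> MATCH
  Word 7: 'dog' -> no
  Word 8: 'bat' -> MATCH
Total matches: 4

4


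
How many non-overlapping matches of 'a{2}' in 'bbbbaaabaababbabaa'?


Pattern 'a{2}' matches exactly 2 consecutive a's (greedy, non-overlapping).
String: 'bbbbaaabaababbabaa'
Scanning for runs of a's:
  Run at pos 4: 'aaa' (length 3) -> 1 match(es)
  Run at pos 8: 'aa' (length 2) -> 1 match(es)
  Run at pos 11: 'a' (length 1) -> 0 match(es)
  Run at pos 14: 'a' (length 1) -> 0 match(es)
  Run at pos 16: 'aa' (length 2) -> 1 match(es)
Matches found: ['aa', 'aa', 'aa']
Total: 3

3


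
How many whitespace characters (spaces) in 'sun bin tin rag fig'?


\s matches whitespace characters (spaces, tabs, etc.).
Text: 'sun bin tin rag fig'
This text has 5 words separated by spaces.
Number of spaces = number of words - 1 = 5 - 1 = 4

4


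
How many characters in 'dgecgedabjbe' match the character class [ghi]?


Character class [ghi] matches any of: {g, h, i}
Scanning string 'dgecgedabjbe' character by character:
  pos 0: 'd' -> no
  pos 1: 'g' -> MATCH
  pos 2: 'e' -> no
  pos 3: 'c' -> no
  pos 4: 'g' -> MATCH
  pos 5: 'e' -> no
  pos 6: 'd' -> no
  pos 7: 'a' -> no
  pos 8: 'b' -> no
  pos 9: 'j' -> no
  pos 10: 'b' -> no
  pos 11: 'e' -> no
Total matches: 2

2


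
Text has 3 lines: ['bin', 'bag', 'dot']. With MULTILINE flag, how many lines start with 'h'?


With MULTILINE flag, ^ matches the start of each line.
Lines: ['bin', 'bag', 'dot']
Checking which lines start with 'h':
  Line 1: 'bin' -> no
  Line 2: 'bag' -> no
  Line 3: 'dot' -> no
Matching lines: []
Count: 0

0


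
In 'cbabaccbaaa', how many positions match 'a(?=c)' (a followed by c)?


Lookahead 'a(?=c)' matches 'a' only when followed by 'c'.
String: 'cbabaccbaaa'
Checking each position where char is 'a':
  pos 2: 'a' -> no (next='b')
  pos 4: 'a' -> MATCH (next='c')
  pos 8: 'a' -> no (next='a')
  pos 9: 'a' -> no (next='a')
Matching positions: [4]
Count: 1

1


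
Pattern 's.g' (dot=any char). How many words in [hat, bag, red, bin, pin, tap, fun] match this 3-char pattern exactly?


Pattern 's.g' means: starts with 's', any single char, ends with 'g'.
Checking each word (must be exactly 3 chars):
  'hat' (len=3): no
  'bag' (len=3): no
  'red' (len=3): no
  'bin' (len=3): no
  'pin' (len=3): no
  'tap' (len=3): no
  'fun' (len=3): no
Matching words: []
Total: 0

0


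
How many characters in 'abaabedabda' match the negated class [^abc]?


Negated class [^abc] matches any char NOT in {a, b, c}
Scanning 'abaabedabda':
  pos 0: 'a' -> no (excluded)
  pos 1: 'b' -> no (excluded)
  pos 2: 'a' -> no (excluded)
  pos 3: 'a' -> no (excluded)
  pos 4: 'b' -> no (excluded)
  pos 5: 'e' -> MATCH
  pos 6: 'd' -> MATCH
  pos 7: 'a' -> no (excluded)
  pos 8: 'b' -> no (excluded)
  pos 9: 'd' -> MATCH
  pos 10: 'a' -> no (excluded)
Total matches: 3

3


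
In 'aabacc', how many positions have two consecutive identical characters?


Looking for consecutive identical characters in 'aabacc':
  pos 0-1: 'a' vs 'a' -> MATCH ('aa')
  pos 1-2: 'a' vs 'b' -> different
  pos 2-3: 'b' vs 'a' -> different
  pos 3-4: 'a' vs 'c' -> different
  pos 4-5: 'c' vs 'c' -> MATCH ('cc')
Consecutive identical pairs: ['aa', 'cc']
Count: 2

2


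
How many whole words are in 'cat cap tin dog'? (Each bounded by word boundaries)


Word boundaries (\b) mark the start/end of each word.
Text: 'cat cap tin dog'
Splitting by whitespace:
  Word 1: 'cat'
  Word 2: 'cap'
  Word 3: 'tin'
  Word 4: 'dog'
Total whole words: 4

4


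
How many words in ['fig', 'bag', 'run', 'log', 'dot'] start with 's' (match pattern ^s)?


Pattern ^s anchors to start of word. Check which words begin with 's':
  'fig' -> no
  'bag' -> no
  'run' -> no
  'log' -> no
  'dot' -> no
Matching words: []
Count: 0

0


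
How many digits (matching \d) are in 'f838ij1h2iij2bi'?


\d matches any digit 0-9.
Scanning 'f838ij1h2iij2bi':
  pos 1: '8' -> DIGIT
  pos 2: '3' -> DIGIT
  pos 3: '8' -> DIGIT
  pos 6: '1' -> DIGIT
  pos 8: '2' -> DIGIT
  pos 12: '2' -> DIGIT
Digits found: ['8', '3', '8', '1', '2', '2']
Total: 6

6


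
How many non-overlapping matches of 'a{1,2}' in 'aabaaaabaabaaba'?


Pattern 'a{1,2}' matches between 1 and 2 consecutive a's (greedy).
String: 'aabaaaabaabaaba'
Finding runs of a's and applying greedy matching:
  Run at pos 0: 'aa' (length 2)
  Run at pos 3: 'aaaa' (length 4)
  Run at pos 8: 'aa' (length 2)
  Run at pos 11: 'aa' (length 2)
  Run at pos 14: 'a' (length 1)
Matches: ['aa', 'aa', 'aa', 'aa', 'aa', 'a']
Count: 6

6


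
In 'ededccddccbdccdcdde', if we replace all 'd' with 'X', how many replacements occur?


re.sub('d', 'X', text) replaces every occurrence of 'd' with 'X'.
Text: 'ededccddccbdccdcdde'
Scanning for 'd':
  pos 1: 'd' -> replacement #1
  pos 3: 'd' -> replacement #2
  pos 6: 'd' -> replacement #3
  pos 7: 'd' -> replacement #4
  pos 11: 'd' -> replacement #5
  pos 14: 'd' -> replacement #6
  pos 16: 'd' -> replacement #7
  pos 17: 'd' -> replacement #8
Total replacements: 8

8


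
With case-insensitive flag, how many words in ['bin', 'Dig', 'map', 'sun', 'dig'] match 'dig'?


Case-insensitive matching: compare each word's lowercase form to 'dig'.
  'bin' -> lower='bin' -> no
  'Dig' -> lower='dig' -> MATCH
  'map' -> lower='map' -> no
  'sun' -> lower='sun' -> no
  'dig' -> lower='dig' -> MATCH
Matches: ['Dig', 'dig']
Count: 2

2


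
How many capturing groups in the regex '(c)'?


To count capturing groups, count each '(' that starts a group.
Pattern: '(c)'
Walking through the pattern:
  Position 0: '(' -> group #1
Total capturing groups: 1

1


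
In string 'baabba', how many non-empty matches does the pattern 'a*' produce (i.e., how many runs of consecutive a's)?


Pattern 'a*' matches zero or more a's. We want non-empty runs of consecutive a's.
String: 'baabba'
Walking through the string to find runs of a's:
  Run 1: positions 1-2 -> 'aa'
  Run 2: positions 5-5 -> 'a'
Non-empty runs found: ['aa', 'a']
Count: 2

2


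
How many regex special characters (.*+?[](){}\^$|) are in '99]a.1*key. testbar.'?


Regex special characters are: . * + ? [ ] ( ) { } \ ^ $ |
Scanning '99]a.1*key. testbar.':
  pos 2: ']' -> SPECIAL
  pos 4: '.' -> SPECIAL
  pos 6: '*' -> SPECIAL
  pos 10: '.' -> SPECIAL
  pos 19: '.' -> SPECIAL
Special chars found: [']', '.', '*', '.', '.']
Total: 5

5


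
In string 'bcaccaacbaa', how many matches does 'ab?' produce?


Pattern 'ab?' matches 'a' optionally followed by 'b'.
String: 'bcaccaacbaa'
Scanning left to right for 'a' then checking next char:
  Match 1: 'a' (a not followed by b)
  Match 2: 'a' (a not followed by b)
  Match 3: 'a' (a not followed by b)
  Match 4: 'a' (a not followed by b)
  Match 5: 'a' (a not followed by b)
Total matches: 5

5


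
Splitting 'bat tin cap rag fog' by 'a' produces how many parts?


Splitting by 'a' breaks the string at each occurrence of the separator.
Text: 'bat tin cap rag fog'
Parts after split:
  Part 1: 'b'
  Part 2: 't tin c'
  Part 3: 'p r'
  Part 4: 'g fog'
Total parts: 4

4


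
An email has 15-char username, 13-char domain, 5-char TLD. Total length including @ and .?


An email address has format: username@domain.tld
Username length: 15
'@' character: 1
Domain length: 13
'.' character: 1
TLD length: 5
Total = 15 + 1 + 13 + 1 + 5 = 35

35


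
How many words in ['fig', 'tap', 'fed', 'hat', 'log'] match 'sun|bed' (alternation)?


Alternation 'sun|bed' matches either 'sun' or 'bed'.
Checking each word:
  'fig' -> no
  'tap' -> no
  'fed' -> no
  'hat' -> no
  'log' -> no
Matches: []
Count: 0

0


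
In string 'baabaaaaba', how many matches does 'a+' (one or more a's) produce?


Pattern 'a+' matches one or more consecutive a's.
String: 'baabaaaaba'
Scanning for runs of a:
  Match 1: 'aa' (length 2)
  Match 2: 'aaaa' (length 4)
  Match 3: 'a' (length 1)
Total matches: 3

3


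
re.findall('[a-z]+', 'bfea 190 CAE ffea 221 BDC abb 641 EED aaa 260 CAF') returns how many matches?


Pattern '[a-z]+' finds one or more lowercase letters.
Text: 'bfea 190 CAE ffea 221 BDC abb 641 EED aaa 260 CAF'
Scanning for matches:
  Match 1: 'bfea'
  Match 2: 'ffea'
  Match 3: 'abb'
  Match 4: 'aaa'
Total matches: 4

4


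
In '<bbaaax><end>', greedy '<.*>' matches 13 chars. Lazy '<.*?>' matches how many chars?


Greedy '<.*>' tries to match as MUCH as possible.
Lazy '<.*?>' tries to match as LITTLE as possible.

String: '<bbaaax><end>'
Greedy '<.*>' starts at first '<' and extends to the LAST '>': '<bbaaax><end>' (13 chars)
Lazy '<.*?>' starts at first '<' and stops at the FIRST '>': '<bbaaax>' (8 chars)

8


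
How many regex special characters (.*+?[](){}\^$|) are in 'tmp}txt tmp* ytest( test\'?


Regex special characters are: . * + ? [ ] ( ) { } \ ^ $ |
Scanning 'tmp}txt tmp* ytest( test\':
  pos 3: '}' -> SPECIAL
  pos 11: '*' -> SPECIAL
  pos 18: '(' -> SPECIAL
  pos 24: '\' -> SPECIAL
Special chars found: ['}', '*', '(', '\\']
Total: 4

4


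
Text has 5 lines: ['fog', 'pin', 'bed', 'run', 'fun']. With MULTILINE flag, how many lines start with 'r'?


With MULTILINE flag, ^ matches the start of each line.
Lines: ['fog', 'pin', 'bed', 'run', 'fun']
Checking which lines start with 'r':
  Line 1: 'fog' -> no
  Line 2: 'pin' -> no
  Line 3: 'bed' -> no
  Line 4: 'run' -> MATCH
  Line 5: 'fun' -> no
Matching lines: ['run']
Count: 1

1


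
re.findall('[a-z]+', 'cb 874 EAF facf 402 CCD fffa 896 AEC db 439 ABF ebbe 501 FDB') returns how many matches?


Pattern '[a-z]+' finds one or more lowercase letters.
Text: 'cb 874 EAF facf 402 CCD fffa 896 AEC db 439 ABF ebbe 501 FDB'
Scanning for matches:
  Match 1: 'cb'
  Match 2: 'facf'
  Match 3: 'fffa'
  Match 4: 'db'
  Match 5: 'ebbe'
Total matches: 5

5


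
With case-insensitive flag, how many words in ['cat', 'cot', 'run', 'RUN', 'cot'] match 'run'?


Case-insensitive matching: compare each word's lowercase form to 'run'.
  'cat' -> lower='cat' -> no
  'cot' -> lower='cot' -> no
  'run' -> lower='run' -> MATCH
  'RUN' -> lower='run' -> MATCH
  'cot' -> lower='cot' -> no
Matches: ['run', 'RUN']
Count: 2

2


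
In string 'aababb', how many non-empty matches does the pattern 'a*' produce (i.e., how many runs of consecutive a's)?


Pattern 'a*' matches zero or more a's. We want non-empty runs of consecutive a's.
String: 'aababb'
Walking through the string to find runs of a's:
  Run 1: positions 0-1 -> 'aa'
  Run 2: positions 3-3 -> 'a'
Non-empty runs found: ['aa', 'a']
Count: 2

2


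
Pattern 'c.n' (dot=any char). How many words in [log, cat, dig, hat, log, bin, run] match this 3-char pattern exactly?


Pattern 'c.n' means: starts with 'c', any single char, ends with 'n'.
Checking each word (must be exactly 3 chars):
  'log' (len=3): no
  'cat' (len=3): no
  'dig' (len=3): no
  'hat' (len=3): no
  'log' (len=3): no
  'bin' (len=3): no
  'run' (len=3): no
Matching words: []
Total: 0

0


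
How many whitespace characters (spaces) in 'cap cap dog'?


\s matches whitespace characters (spaces, tabs, etc.).
Text: 'cap cap dog'
This text has 3 words separated by spaces.
Number of spaces = number of words - 1 = 3 - 1 = 2

2


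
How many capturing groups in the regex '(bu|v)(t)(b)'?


To count capturing groups, count each '(' that starts a group.
Pattern: '(bu|v)(t)(b)'
Walking through the pattern:
  Position 0: '(' -> group #1
  Position 6: '(' -> group #2
  Position 9: '(' -> group #3
Total capturing groups: 3

3


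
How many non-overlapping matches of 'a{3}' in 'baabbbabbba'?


Pattern 'a{3}' matches exactly 3 consecutive a's (greedy, non-overlapping).
String: 'baabbbabbba'
Scanning for runs of a's:
  Run at pos 1: 'aa' (length 2) -> 0 match(es)
  Run at pos 6: 'a' (length 1) -> 0 match(es)
  Run at pos 10: 'a' (length 1) -> 0 match(es)
Matches found: []
Total: 0

0


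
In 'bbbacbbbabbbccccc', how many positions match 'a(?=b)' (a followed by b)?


Lookahead 'a(?=b)' matches 'a' only when followed by 'b'.
String: 'bbbacbbbabbbccccc'
Checking each position where char is 'a':
  pos 3: 'a' -> no (next='c')
  pos 8: 'a' -> MATCH (next='b')
Matching positions: [8]
Count: 1

1


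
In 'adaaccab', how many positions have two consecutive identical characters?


Looking for consecutive identical characters in 'adaaccab':
  pos 0-1: 'a' vs 'd' -> different
  pos 1-2: 'd' vs 'a' -> different
  pos 2-3: 'a' vs 'a' -> MATCH ('aa')
  pos 3-4: 'a' vs 'c' -> different
  pos 4-5: 'c' vs 'c' -> MATCH ('cc')
  pos 5-6: 'c' vs 'a' -> different
  pos 6-7: 'a' vs 'b' -> different
Consecutive identical pairs: ['aa', 'cc']
Count: 2

2


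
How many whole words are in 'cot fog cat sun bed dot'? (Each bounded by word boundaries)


Word boundaries (\b) mark the start/end of each word.
Text: 'cot fog cat sun bed dot'
Splitting by whitespace:
  Word 1: 'cot'
  Word 2: 'fog'
  Word 3: 'cat'
  Word 4: 'sun'
  Word 5: 'bed'
  Word 6: 'dot'
Total whole words: 6

6


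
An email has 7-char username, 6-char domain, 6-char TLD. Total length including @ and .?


An email address has format: username@domain.tld
Username length: 7
'@' character: 1
Domain length: 6
'.' character: 1
TLD length: 6
Total = 7 + 1 + 6 + 1 + 6 = 21

21


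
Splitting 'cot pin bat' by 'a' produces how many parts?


Splitting by 'a' breaks the string at each occurrence of the separator.
Text: 'cot pin bat'
Parts after split:
  Part 1: 'cot pin b'
  Part 2: 't'
Total parts: 2

2


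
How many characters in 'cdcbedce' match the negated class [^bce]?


Negated class [^bce] matches any char NOT in {b, c, e}
Scanning 'cdcbedce':
  pos 0: 'c' -> no (excluded)
  pos 1: 'd' -> MATCH
  pos 2: 'c' -> no (excluded)
  pos 3: 'b' -> no (excluded)
  pos 4: 'e' -> no (excluded)
  pos 5: 'd' -> MATCH
  pos 6: 'c' -> no (excluded)
  pos 7: 'e' -> no (excluded)
Total matches: 2

2


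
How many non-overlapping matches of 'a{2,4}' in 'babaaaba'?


Pattern 'a{2,4}' matches between 2 and 4 consecutive a's (greedy).
String: 'babaaaba'
Finding runs of a's and applying greedy matching:
  Run at pos 1: 'a' (length 1)
  Run at pos 3: 'aaa' (length 3)
  Run at pos 7: 'a' (length 1)
Matches: ['aaa']
Count: 1

1


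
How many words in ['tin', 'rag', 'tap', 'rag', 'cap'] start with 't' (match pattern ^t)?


Pattern ^t anchors to start of word. Check which words begin with 't':
  'tin' -> MATCH (starts with 't')
  'rag' -> no
  'tap' -> MATCH (starts with 't')
  'rag' -> no
  'cap' -> no
Matching words: ['tin', 'tap']
Count: 2

2


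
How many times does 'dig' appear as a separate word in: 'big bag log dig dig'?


Scanning each word for exact match 'dig':
  Word 1: 'big' -> no
  Word 2: 'bag' -> no
  Word 3: 'log' -> no
  Word 4: 'dig' -> MATCH
  Word 5: 'dig' -> MATCH
Total matches: 2

2


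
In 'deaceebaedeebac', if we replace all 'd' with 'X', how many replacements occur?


re.sub('d', 'X', text) replaces every occurrence of 'd' with 'X'.
Text: 'deaceebaedeebac'
Scanning for 'd':
  pos 0: 'd' -> replacement #1
  pos 9: 'd' -> replacement #2
Total replacements: 2

2


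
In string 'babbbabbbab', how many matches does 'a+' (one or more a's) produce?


Pattern 'a+' matches one or more consecutive a's.
String: 'babbbabbbab'
Scanning for runs of a:
  Match 1: 'a' (length 1)
  Match 2: 'a' (length 1)
  Match 3: 'a' (length 1)
Total matches: 3

3


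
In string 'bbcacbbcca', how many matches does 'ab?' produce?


Pattern 'ab?' matches 'a' optionally followed by 'b'.
String: 'bbcacbbcca'
Scanning left to right for 'a' then checking next char:
  Match 1: 'a' (a not followed by b)
  Match 2: 'a' (a not followed by b)
Total matches: 2

2


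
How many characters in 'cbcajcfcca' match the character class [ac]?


Character class [ac] matches any of: {a, c}
Scanning string 'cbcajcfcca' character by character:
  pos 0: 'c' -> MATCH
  pos 1: 'b' -> no
  pos 2: 'c' -> MATCH
  pos 3: 'a' -> MATCH
  pos 4: 'j' -> no
  pos 5: 'c' -> MATCH
  pos 6: 'f' -> no
  pos 7: 'c' -> MATCH
  pos 8: 'c' -> MATCH
  pos 9: 'a' -> MATCH
Total matches: 7

7


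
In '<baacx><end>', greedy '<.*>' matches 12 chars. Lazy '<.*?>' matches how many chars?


Greedy '<.*>' tries to match as MUCH as possible.
Lazy '<.*?>' tries to match as LITTLE as possible.

String: '<baacx><end>'
Greedy '<.*>' starts at first '<' and extends to the LAST '>': '<baacx><end>' (12 chars)
Lazy '<.*?>' starts at first '<' and stops at the FIRST '>': '<baacx>' (7 chars)

7


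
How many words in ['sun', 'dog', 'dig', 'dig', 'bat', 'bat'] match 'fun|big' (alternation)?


Alternation 'fun|big' matches either 'fun' or 'big'.
Checking each word:
  'sun' -> no
  'dog' -> no
  'dig' -> no
  'dig' -> no
  'bat' -> no
  'bat' -> no
Matches: []
Count: 0

0


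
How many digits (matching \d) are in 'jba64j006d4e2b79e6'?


\d matches any digit 0-9.
Scanning 'jba64j006d4e2b79e6':
  pos 3: '6' -> DIGIT
  pos 4: '4' -> DIGIT
  pos 6: '0' -> DIGIT
  pos 7: '0' -> DIGIT
  pos 8: '6' -> DIGIT
  pos 10: '4' -> DIGIT
  pos 12: '2' -> DIGIT
  pos 14: '7' -> DIGIT
  pos 15: '9' -> DIGIT
  pos 17: '6' -> DIGIT
Digits found: ['6', '4', '0', '0', '6', '4', '2', '7', '9', '6']
Total: 10

10


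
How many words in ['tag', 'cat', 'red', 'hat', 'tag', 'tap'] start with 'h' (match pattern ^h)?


Pattern ^h anchors to start of word. Check which words begin with 'h':
  'tag' -> no
  'cat' -> no
  'red' -> no
  'hat' -> MATCH (starts with 'h')
  'tag' -> no
  'tap' -> no
Matching words: ['hat']
Count: 1

1


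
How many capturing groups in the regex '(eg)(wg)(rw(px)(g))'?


To count capturing groups, count each '(' that starts a group.
Pattern: '(eg)(wg)(rw(px)(g))'
Walking through the pattern:
  Position 0: '(' -> group #1
  Position 4: '(' -> group #2
  Position 8: '(' -> group #3
  Position 11: '(' -> group #4
  Position 15: '(' -> group #5
Total capturing groups: 5

5


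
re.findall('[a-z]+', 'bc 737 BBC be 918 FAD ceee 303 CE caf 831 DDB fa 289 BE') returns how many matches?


Pattern '[a-z]+' finds one or more lowercase letters.
Text: 'bc 737 BBC be 918 FAD ceee 303 CE caf 831 DDB fa 289 BE'
Scanning for matches:
  Match 1: 'bc'
  Match 2: 'be'
  Match 3: 'ceee'
  Match 4: 'caf'
  Match 5: 'fa'
Total matches: 5

5


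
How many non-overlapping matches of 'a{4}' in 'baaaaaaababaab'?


Pattern 'a{4}' matches exactly 4 consecutive a's (greedy, non-overlapping).
String: 'baaaaaaababaab'
Scanning for runs of a's:
  Run at pos 1: 'aaaaaaa' (length 7) -> 1 match(es)
  Run at pos 9: 'a' (length 1) -> 0 match(es)
  Run at pos 11: 'aa' (length 2) -> 0 match(es)
Matches found: ['aaaa']
Total: 1

1


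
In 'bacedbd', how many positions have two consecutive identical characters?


Looking for consecutive identical characters in 'bacedbd':
  pos 0-1: 'b' vs 'a' -> different
  pos 1-2: 'a' vs 'c' -> different
  pos 2-3: 'c' vs 'e' -> different
  pos 3-4: 'e' vs 'd' -> different
  pos 4-5: 'd' vs 'b' -> different
  pos 5-6: 'b' vs 'd' -> different
Consecutive identical pairs: []
Count: 0

0


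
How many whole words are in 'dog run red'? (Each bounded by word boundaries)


Word boundaries (\b) mark the start/end of each word.
Text: 'dog run red'
Splitting by whitespace:
  Word 1: 'dog'
  Word 2: 'run'
  Word 3: 'red'
Total whole words: 3

3


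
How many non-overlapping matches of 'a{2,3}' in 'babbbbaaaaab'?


Pattern 'a{2,3}' matches between 2 and 3 consecutive a's (greedy).
String: 'babbbbaaaaab'
Finding runs of a's and applying greedy matching:
  Run at pos 1: 'a' (length 1)
  Run at pos 6: 'aaaaa' (length 5)
Matches: ['aaa', 'aa']
Count: 2

2


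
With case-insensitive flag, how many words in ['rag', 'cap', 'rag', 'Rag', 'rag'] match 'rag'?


Case-insensitive matching: compare each word's lowercase form to 'rag'.
  'rag' -> lower='rag' -> MATCH
  'cap' -> lower='cap' -> no
  'rag' -> lower='rag' -> MATCH
  'Rag' -> lower='rag' -> MATCH
  'rag' -> lower='rag' -> MATCH
Matches: ['rag', 'rag', 'Rag', 'rag']
Count: 4

4


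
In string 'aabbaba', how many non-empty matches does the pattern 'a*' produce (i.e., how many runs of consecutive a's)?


Pattern 'a*' matches zero or more a's. We want non-empty runs of consecutive a's.
String: 'aabbaba'
Walking through the string to find runs of a's:
  Run 1: positions 0-1 -> 'aa'
  Run 2: positions 4-4 -> 'a'
  Run 3: positions 6-6 -> 'a'
Non-empty runs found: ['aa', 'a', 'a']
Count: 3

3


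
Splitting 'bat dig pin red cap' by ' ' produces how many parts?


Splitting by ' ' breaks the string at each occurrence of the separator.
Text: 'bat dig pin red cap'
Parts after split:
  Part 1: 'bat'
  Part 2: 'dig'
  Part 3: 'pin'
  Part 4: 'red'
  Part 5: 'cap'
Total parts: 5

5


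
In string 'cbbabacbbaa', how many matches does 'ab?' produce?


Pattern 'ab?' matches 'a' optionally followed by 'b'.
String: 'cbbabacbbaa'
Scanning left to right for 'a' then checking next char:
  Match 1: 'ab' (a followed by b)
  Match 2: 'a' (a not followed by b)
  Match 3: 'a' (a not followed by b)
  Match 4: 'a' (a not followed by b)
Total matches: 4

4


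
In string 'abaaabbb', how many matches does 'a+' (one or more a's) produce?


Pattern 'a+' matches one or more consecutive a's.
String: 'abaaabbb'
Scanning for runs of a:
  Match 1: 'a' (length 1)
  Match 2: 'aaa' (length 3)
Total matches: 2

2


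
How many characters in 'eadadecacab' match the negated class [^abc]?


Negated class [^abc] matches any char NOT in {a, b, c}
Scanning 'eadadecacab':
  pos 0: 'e' -> MATCH
  pos 1: 'a' -> no (excluded)
  pos 2: 'd' -> MATCH
  pos 3: 'a' -> no (excluded)
  pos 4: 'd' -> MATCH
  pos 5: 'e' -> MATCH
  pos 6: 'c' -> no (excluded)
  pos 7: 'a' -> no (excluded)
  pos 8: 'c' -> no (excluded)
  pos 9: 'a' -> no (excluded)
  pos 10: 'b' -> no (excluded)
Total matches: 4

4


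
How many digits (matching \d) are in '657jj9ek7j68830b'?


\d matches any digit 0-9.
Scanning '657jj9ek7j68830b':
  pos 0: '6' -> DIGIT
  pos 1: '5' -> DIGIT
  pos 2: '7' -> DIGIT
  pos 5: '9' -> DIGIT
  pos 8: '7' -> DIGIT
  pos 10: '6' -> DIGIT
  pos 11: '8' -> DIGIT
  pos 12: '8' -> DIGIT
  pos 13: '3' -> DIGIT
  pos 14: '0' -> DIGIT
Digits found: ['6', '5', '7', '9', '7', '6', '8', '8', '3', '0']
Total: 10

10


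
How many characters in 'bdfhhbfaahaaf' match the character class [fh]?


Character class [fh] matches any of: {f, h}
Scanning string 'bdfhhbfaahaaf' character by character:
  pos 0: 'b' -> no
  pos 1: 'd' -> no
  pos 2: 'f' -> MATCH
  pos 3: 'h' -> MATCH
  pos 4: 'h' -> MATCH
  pos 5: 'b' -> no
  pos 6: 'f' -> MATCH
  pos 7: 'a' -> no
  pos 8: 'a' -> no
  pos 9: 'h' -> MATCH
  pos 10: 'a' -> no
  pos 11: 'a' -> no
  pos 12: 'f' -> MATCH
Total matches: 6

6


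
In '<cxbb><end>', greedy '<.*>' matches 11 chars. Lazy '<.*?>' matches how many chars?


Greedy '<.*>' tries to match as MUCH as possible.
Lazy '<.*?>' tries to match as LITTLE as possible.

String: '<cxbb><end>'
Greedy '<.*>' starts at first '<' and extends to the LAST '>': '<cxbb><end>' (11 chars)
Lazy '<.*?>' starts at first '<' and stops at the FIRST '>': '<cxbb>' (6 chars)

6


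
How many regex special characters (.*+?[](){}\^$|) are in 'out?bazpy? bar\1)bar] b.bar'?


Regex special characters are: . * + ? [ ] ( ) { } \ ^ $ |
Scanning 'out?bazpy? bar\1)bar] b.bar':
  pos 3: '?' -> SPECIAL
  pos 9: '?' -> SPECIAL
  pos 14: '\' -> SPECIAL
  pos 16: ')' -> SPECIAL
  pos 20: ']' -> SPECIAL
  pos 23: '.' -> SPECIAL
Special chars found: ['?', '?', '\\', ')', ']', '.']
Total: 6

6


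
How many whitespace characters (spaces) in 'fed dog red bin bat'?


\s matches whitespace characters (spaces, tabs, etc.).
Text: 'fed dog red bin bat'
This text has 5 words separated by spaces.
Number of spaces = number of words - 1 = 5 - 1 = 4

4


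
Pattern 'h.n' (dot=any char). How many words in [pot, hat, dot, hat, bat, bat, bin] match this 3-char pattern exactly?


Pattern 'h.n' means: starts with 'h', any single char, ends with 'n'.
Checking each word (must be exactly 3 chars):
  'pot' (len=3): no
  'hat' (len=3): no
  'dot' (len=3): no
  'hat' (len=3): no
  'bat' (len=3): no
  'bat' (len=3): no
  'bin' (len=3): no
Matching words: []
Total: 0

0


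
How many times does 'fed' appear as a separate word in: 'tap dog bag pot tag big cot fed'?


Scanning each word for exact match 'fed':
  Word 1: 'tap' -> no
  Word 2: 'dog' -> no
  Word 3: 'bag' -> no
  Word 4: 'pot' -> no
  Word 5: 'tag' -> no
  Word 6: 'big' -> no
  Word 7: 'cot' -> no
  Word 8: 'fed' -> MATCH
Total matches: 1

1


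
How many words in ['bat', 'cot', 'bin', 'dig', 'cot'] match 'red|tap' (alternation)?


Alternation 'red|tap' matches either 'red' or 'tap'.
Checking each word:
  'bat' -> no
  'cot' -> no
  'bin' -> no
  'dig' -> no
  'cot' -> no
Matches: []
Count: 0

0


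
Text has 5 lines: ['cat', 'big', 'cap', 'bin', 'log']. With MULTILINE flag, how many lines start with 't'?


With MULTILINE flag, ^ matches the start of each line.
Lines: ['cat', 'big', 'cap', 'bin', 'log']
Checking which lines start with 't':
  Line 1: 'cat' -> no
  Line 2: 'big' -> no
  Line 3: 'cap' -> no
  Line 4: 'bin' -> no
  Line 5: 'log' -> no
Matching lines: []
Count: 0

0


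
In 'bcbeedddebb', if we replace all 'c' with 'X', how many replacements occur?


re.sub('c', 'X', text) replaces every occurrence of 'c' with 'X'.
Text: 'bcbeedddebb'
Scanning for 'c':
  pos 1: 'c' -> replacement #1
Total replacements: 1

1


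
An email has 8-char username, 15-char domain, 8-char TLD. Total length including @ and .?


An email address has format: username@domain.tld
Username length: 8
'@' character: 1
Domain length: 15
'.' character: 1
TLD length: 8
Total = 8 + 1 + 15 + 1 + 8 = 33

33


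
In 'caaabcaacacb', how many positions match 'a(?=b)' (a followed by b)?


Lookahead 'a(?=b)' matches 'a' only when followed by 'b'.
String: 'caaabcaacacb'
Checking each position where char is 'a':
  pos 1: 'a' -> no (next='a')
  pos 2: 'a' -> no (next='a')
  pos 3: 'a' -> MATCH (next='b')
  pos 6: 'a' -> no (next='a')
  pos 7: 'a' -> no (next='c')
  pos 9: 'a' -> no (next='c')
Matching positions: [3]
Count: 1

1


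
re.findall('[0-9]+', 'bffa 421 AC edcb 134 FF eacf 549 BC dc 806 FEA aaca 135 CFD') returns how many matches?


Pattern '[0-9]+' finds one or more digits.
Text: 'bffa 421 AC edcb 134 FF eacf 549 BC dc 806 FEA aaca 135 CFD'
Scanning for matches:
  Match 1: '421'
  Match 2: '134'
  Match 3: '549'
  Match 4: '806'
  Match 5: '135'
Total matches: 5

5


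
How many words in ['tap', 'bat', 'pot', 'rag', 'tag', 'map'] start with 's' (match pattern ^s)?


Pattern ^s anchors to start of word. Check which words begin with 's':
  'tap' -> no
  'bat' -> no
  'pot' -> no
  'rag' -> no
  'tag' -> no
  'map' -> no
Matching words: []
Count: 0

0


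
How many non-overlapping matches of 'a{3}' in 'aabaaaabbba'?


Pattern 'a{3}' matches exactly 3 consecutive a's (greedy, non-overlapping).
String: 'aabaaaabbba'
Scanning for runs of a's:
  Run at pos 0: 'aa' (length 2) -> 0 match(es)
  Run at pos 3: 'aaaa' (length 4) -> 1 match(es)
  Run at pos 10: 'a' (length 1) -> 0 match(es)
Matches found: ['aaa']
Total: 1

1


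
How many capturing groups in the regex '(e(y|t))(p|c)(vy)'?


To count capturing groups, count each '(' that starts a group.
Pattern: '(e(y|t))(p|c)(vy)'
Walking through the pattern:
  Position 0: '(' -> group #1
  Position 2: '(' -> group #2
  Position 8: '(' -> group #3
  Position 13: '(' -> group #4
Total capturing groups: 4

4


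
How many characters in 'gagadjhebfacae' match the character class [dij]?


Character class [dij] matches any of: {d, i, j}
Scanning string 'gagadjhebfacae' character by character:
  pos 0: 'g' -> no
  pos 1: 'a' -> no
  pos 2: 'g' -> no
  pos 3: 'a' -> no
  pos 4: 'd' -> MATCH
  pos 5: 'j' -> MATCH
  pos 6: 'h' -> no
  pos 7: 'e' -> no
  pos 8: 'b' -> no
  pos 9: 'f' -> no
  pos 10: 'a' -> no
  pos 11: 'c' -> no
  pos 12: 'a' -> no
  pos 13: 'e' -> no
Total matches: 2

2


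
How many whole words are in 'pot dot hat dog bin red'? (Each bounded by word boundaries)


Word boundaries (\b) mark the start/end of each word.
Text: 'pot dot hat dog bin red'
Splitting by whitespace:
  Word 1: 'pot'
  Word 2: 'dot'
  Word 3: 'hat'
  Word 4: 'dog'
  Word 5: 'bin'
  Word 6: 'red'
Total whole words: 6

6


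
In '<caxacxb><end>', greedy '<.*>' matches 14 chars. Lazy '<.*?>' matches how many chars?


Greedy '<.*>' tries to match as MUCH as possible.
Lazy '<.*?>' tries to match as LITTLE as possible.

String: '<caxacxb><end>'
Greedy '<.*>' starts at first '<' and extends to the LAST '>': '<caxacxb><end>' (14 chars)
Lazy '<.*?>' starts at first '<' and stops at the FIRST '>': '<caxacxb>' (9 chars)

9


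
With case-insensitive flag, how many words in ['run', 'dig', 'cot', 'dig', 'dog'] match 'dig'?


Case-insensitive matching: compare each word's lowercase form to 'dig'.
  'run' -> lower='run' -> no
  'dig' -> lower='dig' -> MATCH
  'cot' -> lower='cot' -> no
  'dig' -> lower='dig' -> MATCH
  'dog' -> lower='dog' -> no
Matches: ['dig', 'dig']
Count: 2

2


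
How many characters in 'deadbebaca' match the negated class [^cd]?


Negated class [^cd] matches any char NOT in {c, d}
Scanning 'deadbebaca':
  pos 0: 'd' -> no (excluded)
  pos 1: 'e' -> MATCH
  pos 2: 'a' -> MATCH
  pos 3: 'd' -> no (excluded)
  pos 4: 'b' -> MATCH
  pos 5: 'e' -> MATCH
  pos 6: 'b' -> MATCH
  pos 7: 'a' -> MATCH
  pos 8: 'c' -> no (excluded)
  pos 9: 'a' -> MATCH
Total matches: 7

7


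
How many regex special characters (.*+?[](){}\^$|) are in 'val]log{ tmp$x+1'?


Regex special characters are: . * + ? [ ] ( ) { } \ ^ $ |
Scanning 'val]log{ tmp$x+1':
  pos 3: ']' -> SPECIAL
  pos 7: '{' -> SPECIAL
  pos 12: '$' -> SPECIAL
  pos 14: '+' -> SPECIAL
Special chars found: [']', '{', '$', '+']
Total: 4

4


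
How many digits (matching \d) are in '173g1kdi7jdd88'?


\d matches any digit 0-9.
Scanning '173g1kdi7jdd88':
  pos 0: '1' -> DIGIT
  pos 1: '7' -> DIGIT
  pos 2: '3' -> DIGIT
  pos 4: '1' -> DIGIT
  pos 8: '7' -> DIGIT
  pos 12: '8' -> DIGIT
  pos 13: '8' -> DIGIT
Digits found: ['1', '7', '3', '1', '7', '8', '8']
Total: 7

7


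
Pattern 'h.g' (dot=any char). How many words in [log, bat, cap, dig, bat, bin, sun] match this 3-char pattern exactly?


Pattern 'h.g' means: starts with 'h', any single char, ends with 'g'.
Checking each word (must be exactly 3 chars):
  'log' (len=3): no
  'bat' (len=3): no
  'cap' (len=3): no
  'dig' (len=3): no
  'bat' (len=3): no
  'bin' (len=3): no
  'sun' (len=3): no
Matching words: []
Total: 0

0


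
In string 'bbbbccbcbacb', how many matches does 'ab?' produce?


Pattern 'ab?' matches 'a' optionally followed by 'b'.
String: 'bbbbccbcbacb'
Scanning left to right for 'a' then checking next char:
  Match 1: 'a' (a not followed by b)
Total matches: 1

1


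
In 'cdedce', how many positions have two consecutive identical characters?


Looking for consecutive identical characters in 'cdedce':
  pos 0-1: 'c' vs 'd' -> different
  pos 1-2: 'd' vs 'e' -> different
  pos 2-3: 'e' vs 'd' -> different
  pos 3-4: 'd' vs 'c' -> different
  pos 4-5: 'c' vs 'e' -> different
Consecutive identical pairs: []
Count: 0

0


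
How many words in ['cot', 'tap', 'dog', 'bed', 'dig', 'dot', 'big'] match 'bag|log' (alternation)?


Alternation 'bag|log' matches either 'bag' or 'log'.
Checking each word:
  'cot' -> no
  'tap' -> no
  'dog' -> no
  'bed' -> no
  'dig' -> no
  'dot' -> no
  'big' -> no
Matches: []
Count: 0

0


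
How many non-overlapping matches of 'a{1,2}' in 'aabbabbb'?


Pattern 'a{1,2}' matches between 1 and 2 consecutive a's (greedy).
String: 'aabbabbb'
Finding runs of a's and applying greedy matching:
  Run at pos 0: 'aa' (length 2)
  Run at pos 4: 'a' (length 1)
Matches: ['aa', 'a']
Count: 2

2


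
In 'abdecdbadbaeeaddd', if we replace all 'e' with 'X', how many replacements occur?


re.sub('e', 'X', text) replaces every occurrence of 'e' with 'X'.
Text: 'abdecdbadbaeeaddd'
Scanning for 'e':
  pos 3: 'e' -> replacement #1
  pos 11: 'e' -> replacement #2
  pos 12: 'e' -> replacement #3
Total replacements: 3

3


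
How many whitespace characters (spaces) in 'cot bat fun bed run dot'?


\s matches whitespace characters (spaces, tabs, etc.).
Text: 'cot bat fun bed run dot'
This text has 6 words separated by spaces.
Number of spaces = number of words - 1 = 6 - 1 = 5

5


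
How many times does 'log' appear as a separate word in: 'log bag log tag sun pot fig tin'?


Scanning each word for exact match 'log':
  Word 1: 'log' -> MATCH
  Word 2: 'bag' -> no
  Word 3: 'log' -> MATCH
  Word 4: 'tag' -> no
  Word 5: 'sun' -> no
  Word 6: 'pot' -> no
  Word 7: 'fig' -> no
  Word 8: 'tin' -> no
Total matches: 2

2


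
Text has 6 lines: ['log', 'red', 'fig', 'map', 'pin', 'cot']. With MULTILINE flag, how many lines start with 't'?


With MULTILINE flag, ^ matches the start of each line.
Lines: ['log', 'red', 'fig', 'map', 'pin', 'cot']
Checking which lines start with 't':
  Line 1: 'log' -> no
  Line 2: 'red' -> no
  Line 3: 'fig' -> no
  Line 4: 'map' -> no
  Line 5: 'pin' -> no
  Line 6: 'cot' -> no
Matching lines: []
Count: 0

0


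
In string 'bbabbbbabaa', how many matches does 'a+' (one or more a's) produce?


Pattern 'a+' matches one or more consecutive a's.
String: 'bbabbbbabaa'
Scanning for runs of a:
  Match 1: 'a' (length 1)
  Match 2: 'a' (length 1)
  Match 3: 'aa' (length 2)
Total matches: 3

3


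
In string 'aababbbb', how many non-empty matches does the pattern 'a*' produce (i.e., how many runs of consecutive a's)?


Pattern 'a*' matches zero or more a's. We want non-empty runs of consecutive a's.
String: 'aababbbb'
Walking through the string to find runs of a's:
  Run 1: positions 0-1 -> 'aa'
  Run 2: positions 3-3 -> 'a'
Non-empty runs found: ['aa', 'a']
Count: 2

2


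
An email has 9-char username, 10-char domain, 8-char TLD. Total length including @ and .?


An email address has format: username@domain.tld
Username length: 9
'@' character: 1
Domain length: 10
'.' character: 1
TLD length: 8
Total = 9 + 1 + 10 + 1 + 8 = 29

29
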